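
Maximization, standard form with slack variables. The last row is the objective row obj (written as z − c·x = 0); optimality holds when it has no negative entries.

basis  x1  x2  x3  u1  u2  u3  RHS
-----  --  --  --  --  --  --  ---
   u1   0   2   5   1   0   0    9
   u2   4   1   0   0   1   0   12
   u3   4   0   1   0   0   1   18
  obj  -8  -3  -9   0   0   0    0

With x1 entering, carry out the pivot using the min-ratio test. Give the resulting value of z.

24

Ratio test on column x1 — row 1: entry 0 ≤ 0; row 2: 12/4 = 3; row 3: 18/4 = 9/2. Minimum is 3 at row 2 (u2 leaves); pivot element 4.
Pivot on row 2; the obj-row RHS becomes 0 − (-8)·3 = 24.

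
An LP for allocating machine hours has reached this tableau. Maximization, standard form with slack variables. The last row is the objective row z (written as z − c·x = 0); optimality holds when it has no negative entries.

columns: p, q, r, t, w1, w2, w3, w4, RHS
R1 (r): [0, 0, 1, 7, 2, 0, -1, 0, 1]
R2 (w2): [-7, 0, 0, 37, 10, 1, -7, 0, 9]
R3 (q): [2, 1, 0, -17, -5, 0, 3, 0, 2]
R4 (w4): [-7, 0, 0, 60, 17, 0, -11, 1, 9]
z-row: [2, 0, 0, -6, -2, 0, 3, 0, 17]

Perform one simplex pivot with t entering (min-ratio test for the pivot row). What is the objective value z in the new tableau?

125/7

Ratio test on column t — row 1: 1/7 = 1/7; row 2: 9/37 = 9/37; row 3: entry -17 ≤ 0; row 4: 9/60 = 3/20. Minimum is 1/7 at row 1 (r leaves); pivot element 7.
Pivot on row 1; the z-row RHS becomes 17 − (-6)·(1/7) = 125/7.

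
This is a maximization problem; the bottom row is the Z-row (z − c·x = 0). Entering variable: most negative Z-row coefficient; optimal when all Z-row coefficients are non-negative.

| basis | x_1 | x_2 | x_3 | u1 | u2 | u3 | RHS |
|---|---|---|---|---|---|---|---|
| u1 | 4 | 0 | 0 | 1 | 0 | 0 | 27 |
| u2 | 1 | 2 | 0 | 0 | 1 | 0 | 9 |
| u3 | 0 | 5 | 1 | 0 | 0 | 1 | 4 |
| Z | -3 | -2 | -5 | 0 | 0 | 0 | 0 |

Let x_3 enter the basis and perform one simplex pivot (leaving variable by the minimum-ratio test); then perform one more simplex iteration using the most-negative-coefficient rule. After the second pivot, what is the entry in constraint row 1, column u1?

1/4

Ratio test on column x_3 — row 1: entry 0 ≤ 0; row 2: entry 0 ≤ 0; row 3: 4/1 = 4. Minimum is 4 at row 3 (u3 leaves); pivot element 1.
Divide row 3 by 1; eliminate column x_3 from the other rows.
Second iteration: most negative Z-row entry is -3 in column x_1, so x_1 enters.
Ratio test on column x_1 — row 1: 27/4 = 27/4; row 2: 9/1 = 9; row 3: entry 0 ≤ 0. Minimum is 27/4 at row 1 (u1 leaves); pivot element 4.
Divide row 1 by 4; eliminate column x_1 from the other rows.
After both pivots, the entry at constraint row 1, column u1 is 1/4.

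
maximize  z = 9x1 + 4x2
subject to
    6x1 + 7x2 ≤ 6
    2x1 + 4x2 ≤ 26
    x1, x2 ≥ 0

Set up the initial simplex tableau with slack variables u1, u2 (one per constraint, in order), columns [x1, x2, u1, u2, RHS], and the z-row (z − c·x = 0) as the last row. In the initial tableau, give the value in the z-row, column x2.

The z-row carries the negated objective coefficients: the x2 entry is -4.

-4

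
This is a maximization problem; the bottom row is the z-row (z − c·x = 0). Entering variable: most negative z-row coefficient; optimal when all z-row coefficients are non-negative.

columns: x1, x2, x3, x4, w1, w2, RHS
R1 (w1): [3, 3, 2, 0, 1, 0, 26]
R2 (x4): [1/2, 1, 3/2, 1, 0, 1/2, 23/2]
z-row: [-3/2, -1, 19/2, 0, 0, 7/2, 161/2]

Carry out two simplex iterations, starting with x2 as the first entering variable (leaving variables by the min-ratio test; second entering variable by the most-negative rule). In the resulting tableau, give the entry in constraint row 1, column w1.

1/3

Ratio test on column x2 — row 1: 26/3 = 26/3; row 2: (23/2)/1 = 23/2. Minimum is 26/3 at row 1 (w1 leaves); pivot element 3.
Divide row 1 by 3; eliminate column x2 from the other rows.
Second iteration: most negative z-row entry is -1/2 in column x1, so x1 enters.
Ratio test on column x1 — row 1: (26/3)/1 = 26/3; row 2: entry -1/2 ≤ 0. Minimum is 26/3 at row 1 (x2 leaves); pivot element 1.
Divide row 1 by 1; eliminate column x1 from the other rows.
After both pivots, the entry at constraint row 1, column w1 is 1/3.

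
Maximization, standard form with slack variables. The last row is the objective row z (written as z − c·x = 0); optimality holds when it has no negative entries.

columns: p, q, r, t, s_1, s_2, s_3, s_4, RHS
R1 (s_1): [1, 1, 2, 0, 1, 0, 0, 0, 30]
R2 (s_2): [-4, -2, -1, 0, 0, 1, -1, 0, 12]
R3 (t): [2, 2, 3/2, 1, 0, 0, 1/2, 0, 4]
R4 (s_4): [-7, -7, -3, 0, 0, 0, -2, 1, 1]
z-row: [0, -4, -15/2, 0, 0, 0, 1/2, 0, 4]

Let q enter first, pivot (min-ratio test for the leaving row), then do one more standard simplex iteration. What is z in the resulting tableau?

24

Ratio test on column q — row 1: 30/1 = 30; row 2: entry -2 ≤ 0; row 3: 4/2 = 2; row 4: entry -7 ≤ 0. Minimum is 2 at row 3 (t leaves); pivot element 2.
Pivot on row 3; the z-row RHS becomes 4 − (-4)·2 = 12.
Next entering variable (most negative z-row entry -9/2): r.
Ratio test on column r — row 1: 28/(5/4) = 112/5; row 2: 16/(1/2) = 32; row 3: 2/(3/4) = 8/3; row 4: 15/(9/4) = 20/3. Minimum is 8/3 at row 3 (q leaves); pivot element 3/4.
After the second pivot the z-row RHS is 12 − (-9/2)·(8/3) = 24.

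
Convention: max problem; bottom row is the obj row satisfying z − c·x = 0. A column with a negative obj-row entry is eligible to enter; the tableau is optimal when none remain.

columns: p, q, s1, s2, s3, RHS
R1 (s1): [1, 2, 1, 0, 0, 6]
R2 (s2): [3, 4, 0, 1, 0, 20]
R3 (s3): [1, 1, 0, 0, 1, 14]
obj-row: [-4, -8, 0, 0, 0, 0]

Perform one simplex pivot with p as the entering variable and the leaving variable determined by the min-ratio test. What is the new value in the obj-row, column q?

0

Ratio test on column p — row 1: 6/1 = 6; row 2: 20/3 = 20/3; row 3: 14/1 = 14. Minimum is 6 at row 1 (s1 leaves); pivot element 1.
Divide row 1 by 1; eliminate column p from the other rows.
obj-row update in column q: -8 − (-4)·2 = 0.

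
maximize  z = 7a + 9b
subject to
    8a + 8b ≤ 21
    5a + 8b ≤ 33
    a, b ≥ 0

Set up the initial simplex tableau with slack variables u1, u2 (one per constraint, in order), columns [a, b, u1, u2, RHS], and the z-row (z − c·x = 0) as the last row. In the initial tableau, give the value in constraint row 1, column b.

Constraint 1 has coefficient 8 on b.

8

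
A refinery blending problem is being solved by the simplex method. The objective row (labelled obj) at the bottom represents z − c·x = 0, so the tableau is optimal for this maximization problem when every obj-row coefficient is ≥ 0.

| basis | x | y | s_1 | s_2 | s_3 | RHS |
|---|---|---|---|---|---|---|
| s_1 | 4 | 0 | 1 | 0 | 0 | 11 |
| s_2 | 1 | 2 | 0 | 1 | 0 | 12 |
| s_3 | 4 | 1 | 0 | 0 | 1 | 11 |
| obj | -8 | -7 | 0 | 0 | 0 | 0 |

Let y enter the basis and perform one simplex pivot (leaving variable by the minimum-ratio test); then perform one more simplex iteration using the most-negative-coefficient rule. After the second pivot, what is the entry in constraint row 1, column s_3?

Ratio test on column y — row 1: entry 0 ≤ 0; row 2: 12/2 = 6; row 3: 11/1 = 11. Minimum is 6 at row 2 (s_2 leaves); pivot element 2.
Divide row 2 by 2; eliminate column y from the other rows.
Second iteration: most negative obj-row entry is -9/2 in column x, so x enters.
Ratio test on column x — row 1: 11/4 = 11/4; row 2: 6/(1/2) = 12; row 3: 5/(7/2) = 10/7. Minimum is 10/7 at row 3 (s_3 leaves); pivot element 7/2.
Divide row 3 by 7/2; eliminate column x from the other rows.
After both pivots, the entry at constraint row 1, column s_3 is -8/7.

-8/7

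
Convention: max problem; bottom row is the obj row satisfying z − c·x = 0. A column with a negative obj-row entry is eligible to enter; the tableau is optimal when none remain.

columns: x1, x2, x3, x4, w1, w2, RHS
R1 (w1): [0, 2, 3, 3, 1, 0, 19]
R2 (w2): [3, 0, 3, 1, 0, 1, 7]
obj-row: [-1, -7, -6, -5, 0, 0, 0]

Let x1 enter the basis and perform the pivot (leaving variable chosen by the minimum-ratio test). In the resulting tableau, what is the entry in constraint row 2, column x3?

1

Ratio test on column x1 — row 1: entry 0 ≤ 0; row 2: 7/3 = 7/3. Minimum is 7/3 at row 2 (w2 leaves); pivot element 3.
Divide row 2 by 3; eliminate column x1 from the other rows.
In the new row 2, the x3 entry is the old entry divided by the pivot: 3/3 = 1.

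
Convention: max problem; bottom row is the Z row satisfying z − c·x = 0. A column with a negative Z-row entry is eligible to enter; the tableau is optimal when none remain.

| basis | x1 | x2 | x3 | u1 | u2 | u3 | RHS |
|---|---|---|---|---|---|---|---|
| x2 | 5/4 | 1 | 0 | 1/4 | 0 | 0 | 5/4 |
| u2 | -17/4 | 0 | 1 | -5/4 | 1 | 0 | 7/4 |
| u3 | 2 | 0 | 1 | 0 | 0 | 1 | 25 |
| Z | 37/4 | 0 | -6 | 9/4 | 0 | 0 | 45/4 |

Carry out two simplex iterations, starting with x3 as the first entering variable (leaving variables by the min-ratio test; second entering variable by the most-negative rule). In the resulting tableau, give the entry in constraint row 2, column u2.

Ratio test on column x3 — row 1: entry 0 ≤ 0; row 2: (7/4)/1 = 7/4; row 3: 25/1 = 25. Minimum is 7/4 at row 2 (u2 leaves); pivot element 1.
Divide row 2 by 1; eliminate column x3 from the other rows.
Second iteration: most negative Z-row entry is -65/4 in column x1, so x1 enters.
Ratio test on column x1 — row 1: (5/4)/(5/4) = 1; row 2: entry -17/4 ≤ 0; row 3: (93/4)/(25/4) = 93/25. Minimum is 1 at row 1 (x2 leaves); pivot element 5/4.
Divide row 1 by 5/4; eliminate column x1 from the other rows.
After both pivots, the entry at constraint row 2, column u2 is 1.

1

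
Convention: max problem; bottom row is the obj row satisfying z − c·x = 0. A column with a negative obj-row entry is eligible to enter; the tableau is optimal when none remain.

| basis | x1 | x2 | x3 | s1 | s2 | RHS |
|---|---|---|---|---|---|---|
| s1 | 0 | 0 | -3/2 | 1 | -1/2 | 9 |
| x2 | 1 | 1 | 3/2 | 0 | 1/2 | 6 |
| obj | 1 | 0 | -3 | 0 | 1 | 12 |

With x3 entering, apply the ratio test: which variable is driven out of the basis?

x2

Column x3 entries and ratios — s1: -3/2 ≤ 0, skip; x2: 6/(3/2) = 4.
Smallest ratio is 4 in the row of x2, so x2 leaves.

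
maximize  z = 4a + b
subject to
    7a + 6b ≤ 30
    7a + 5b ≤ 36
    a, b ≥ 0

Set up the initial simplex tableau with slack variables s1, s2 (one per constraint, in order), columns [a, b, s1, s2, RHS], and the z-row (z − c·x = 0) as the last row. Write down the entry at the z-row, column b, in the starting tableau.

-1

The z-row carries the negated objective coefficients: the b entry is -1.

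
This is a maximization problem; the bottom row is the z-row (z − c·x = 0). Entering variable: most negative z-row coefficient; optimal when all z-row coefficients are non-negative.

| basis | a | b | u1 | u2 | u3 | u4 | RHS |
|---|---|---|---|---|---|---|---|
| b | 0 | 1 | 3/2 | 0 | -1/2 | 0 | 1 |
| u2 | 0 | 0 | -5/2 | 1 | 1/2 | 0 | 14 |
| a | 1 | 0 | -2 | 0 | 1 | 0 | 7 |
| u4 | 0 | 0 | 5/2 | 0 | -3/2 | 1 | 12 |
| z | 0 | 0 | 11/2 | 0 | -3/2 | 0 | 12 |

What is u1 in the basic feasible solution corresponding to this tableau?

u1 is not in the basis, so in the current basic feasible solution u1 = 0.

0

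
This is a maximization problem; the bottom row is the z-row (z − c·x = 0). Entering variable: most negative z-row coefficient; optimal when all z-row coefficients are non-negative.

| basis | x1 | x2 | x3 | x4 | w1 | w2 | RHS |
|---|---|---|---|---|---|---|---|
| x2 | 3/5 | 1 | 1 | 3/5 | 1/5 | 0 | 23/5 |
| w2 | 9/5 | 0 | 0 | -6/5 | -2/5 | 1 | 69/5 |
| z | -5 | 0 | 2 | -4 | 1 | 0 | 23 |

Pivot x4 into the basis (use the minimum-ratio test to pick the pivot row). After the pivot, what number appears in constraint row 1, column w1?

1/3

Ratio test on column x4 — row 1: (23/5)/(3/5) = 23/3; row 2: entry -6/5 ≤ 0. Minimum is 23/3 at row 1 (x2 leaves); pivot element 3/5.
Divide row 1 by 3/5; eliminate column x4 from the other rows.
In the new row 1, the w1 entry is the old entry divided by the pivot: (1/5)/(3/5) = 1/3.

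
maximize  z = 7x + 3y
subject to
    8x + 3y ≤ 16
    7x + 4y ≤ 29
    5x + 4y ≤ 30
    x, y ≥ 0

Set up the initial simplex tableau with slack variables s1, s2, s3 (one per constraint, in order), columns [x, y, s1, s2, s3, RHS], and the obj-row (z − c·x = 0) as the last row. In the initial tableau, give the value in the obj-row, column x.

-7

The obj-row carries the negated objective coefficients: the x entry is -7.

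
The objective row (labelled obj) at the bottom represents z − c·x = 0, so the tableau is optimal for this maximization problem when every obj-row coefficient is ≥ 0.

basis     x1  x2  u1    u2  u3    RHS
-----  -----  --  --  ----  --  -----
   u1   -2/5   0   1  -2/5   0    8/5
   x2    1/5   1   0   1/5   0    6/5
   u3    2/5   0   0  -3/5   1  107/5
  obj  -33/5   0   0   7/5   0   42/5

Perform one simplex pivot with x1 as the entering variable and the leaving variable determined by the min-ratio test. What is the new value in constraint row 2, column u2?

Ratio test on column x1 — row 1: entry -2/5 ≤ 0; row 2: (6/5)/(1/5) = 6; row 3: (107/5)/(2/5) = 107/2. Minimum is 6 at row 2 (x2 leaves); pivot element 1/5.
Divide row 2 by 1/5; eliminate column x1 from the other rows.
In the new row 2, the u2 entry is the old entry divided by the pivot: (1/5)/(1/5) = 1.

1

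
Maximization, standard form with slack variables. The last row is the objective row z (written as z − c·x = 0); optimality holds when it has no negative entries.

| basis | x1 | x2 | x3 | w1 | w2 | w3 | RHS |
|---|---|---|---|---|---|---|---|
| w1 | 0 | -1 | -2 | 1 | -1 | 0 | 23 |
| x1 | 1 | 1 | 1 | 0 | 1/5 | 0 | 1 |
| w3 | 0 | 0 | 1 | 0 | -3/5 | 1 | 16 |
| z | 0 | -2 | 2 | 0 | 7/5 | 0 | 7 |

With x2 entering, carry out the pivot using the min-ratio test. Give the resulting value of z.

9

Ratio test on column x2 — row 1: entry -1 ≤ 0; row 2: 1/1 = 1; row 3: entry 0 ≤ 0. Minimum is 1 at row 2 (x1 leaves); pivot element 1.
Pivot on row 2; the z-row RHS becomes 7 − (-2)·1 = 9.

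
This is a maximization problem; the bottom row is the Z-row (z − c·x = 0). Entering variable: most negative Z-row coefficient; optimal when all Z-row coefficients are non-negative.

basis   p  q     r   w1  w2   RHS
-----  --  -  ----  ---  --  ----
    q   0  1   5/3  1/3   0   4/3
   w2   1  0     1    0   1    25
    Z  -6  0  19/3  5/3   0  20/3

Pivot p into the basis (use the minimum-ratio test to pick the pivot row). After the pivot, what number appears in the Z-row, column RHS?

Ratio test on column p — row 1: entry 0 ≤ 0; row 2: 25/1 = 25. Minimum is 25 at row 2 (w2 leaves); pivot element 1.
Divide row 2 by 1; eliminate column p from the other rows.
Z-row update in column RHS: 20/3 − (-6)·25 = 470/3.

470/3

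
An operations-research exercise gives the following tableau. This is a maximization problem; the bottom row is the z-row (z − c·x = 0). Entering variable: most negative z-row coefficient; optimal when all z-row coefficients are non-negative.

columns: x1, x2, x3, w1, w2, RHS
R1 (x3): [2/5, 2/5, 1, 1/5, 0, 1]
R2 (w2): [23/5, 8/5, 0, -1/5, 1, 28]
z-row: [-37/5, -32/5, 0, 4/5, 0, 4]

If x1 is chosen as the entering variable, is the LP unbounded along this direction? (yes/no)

no

Column x1 has positive entries in row(s) 1, 2, so the ratio test bounds it — not unbounded.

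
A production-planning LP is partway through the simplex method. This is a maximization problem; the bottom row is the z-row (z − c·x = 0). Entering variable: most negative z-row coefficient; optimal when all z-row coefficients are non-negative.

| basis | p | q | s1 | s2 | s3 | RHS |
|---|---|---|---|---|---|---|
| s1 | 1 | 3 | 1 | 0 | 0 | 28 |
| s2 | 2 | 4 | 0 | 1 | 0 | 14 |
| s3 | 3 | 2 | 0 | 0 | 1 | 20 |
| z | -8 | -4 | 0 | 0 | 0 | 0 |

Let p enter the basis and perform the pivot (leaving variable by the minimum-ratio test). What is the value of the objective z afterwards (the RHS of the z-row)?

160/3

Ratio test on column p — row 1: 28/1 = 28; row 2: 14/2 = 7; row 3: 20/3 = 20/3. Minimum is 20/3 at row 3 (s3 leaves); pivot element 3.
Pivot on row 3; the z-row RHS becomes 0 − (-8)·(20/3) = 160/3.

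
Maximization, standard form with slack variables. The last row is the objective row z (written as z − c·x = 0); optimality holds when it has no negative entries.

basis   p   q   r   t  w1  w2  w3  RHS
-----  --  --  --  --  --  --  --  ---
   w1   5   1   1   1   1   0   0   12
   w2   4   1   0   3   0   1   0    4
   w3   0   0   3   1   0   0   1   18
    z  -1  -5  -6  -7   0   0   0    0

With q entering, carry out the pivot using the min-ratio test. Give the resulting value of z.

Ratio test on column q — row 1: 12/1 = 12; row 2: 4/1 = 4; row 3: entry 0 ≤ 0. Minimum is 4 at row 2 (w2 leaves); pivot element 1.
Pivot on row 2; the z-row RHS becomes 0 − (-5)·4 = 20.

20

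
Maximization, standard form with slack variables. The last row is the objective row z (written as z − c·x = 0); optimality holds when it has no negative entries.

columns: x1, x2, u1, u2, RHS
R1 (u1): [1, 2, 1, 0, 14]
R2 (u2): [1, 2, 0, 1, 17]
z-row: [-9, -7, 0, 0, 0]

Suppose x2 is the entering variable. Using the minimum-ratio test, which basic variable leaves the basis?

Column x2 entries and ratios — u1: 14/2 = 7; u2: 17/2 = 17/2.
Smallest ratio is 7 in the row of u1, so u1 leaves.

u1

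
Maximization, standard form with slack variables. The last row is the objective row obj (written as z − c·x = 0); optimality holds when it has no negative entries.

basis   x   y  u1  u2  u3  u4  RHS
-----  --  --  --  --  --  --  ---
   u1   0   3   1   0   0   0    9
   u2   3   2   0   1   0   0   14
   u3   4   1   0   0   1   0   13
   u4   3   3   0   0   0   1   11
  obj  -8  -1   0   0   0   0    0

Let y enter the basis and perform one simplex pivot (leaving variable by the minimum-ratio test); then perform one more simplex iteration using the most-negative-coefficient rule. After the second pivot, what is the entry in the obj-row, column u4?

Ratio test on column y — row 1: 9/3 = 3; row 2: 14/2 = 7; row 3: 13/1 = 13; row 4: 11/3 = 11/3. Minimum is 3 at row 1 (u1 leaves); pivot element 3.
Divide row 1 by 3; eliminate column y from the other rows.
Second iteration: most negative obj-row entry is -8 in column x, so x enters.
Ratio test on column x — row 1: entry 0 ≤ 0; row 2: 8/3 = 8/3; row 3: 10/4 = 5/2; row 4: 2/3 = 2/3. Minimum is 2/3 at row 4 (u4 leaves); pivot element 3.
Divide row 4 by 3; eliminate column x from the other rows.
After both pivots, the entry at the obj-row, column u4 is 8/3.

8/3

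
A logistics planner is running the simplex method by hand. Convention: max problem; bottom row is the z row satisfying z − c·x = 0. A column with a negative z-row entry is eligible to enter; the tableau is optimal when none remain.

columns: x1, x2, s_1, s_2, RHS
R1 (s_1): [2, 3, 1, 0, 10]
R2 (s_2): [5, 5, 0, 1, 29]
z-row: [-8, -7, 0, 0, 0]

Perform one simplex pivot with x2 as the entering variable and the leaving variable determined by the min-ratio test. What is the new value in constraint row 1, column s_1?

Ratio test on column x2 — row 1: 10/3 = 10/3; row 2: 29/5 = 29/5. Minimum is 10/3 at row 1 (s_1 leaves); pivot element 3.
Divide row 1 by 3; eliminate column x2 from the other rows.
In the new row 1, the s_1 entry is the old entry divided by the pivot: 1/3 = 1/3.

1/3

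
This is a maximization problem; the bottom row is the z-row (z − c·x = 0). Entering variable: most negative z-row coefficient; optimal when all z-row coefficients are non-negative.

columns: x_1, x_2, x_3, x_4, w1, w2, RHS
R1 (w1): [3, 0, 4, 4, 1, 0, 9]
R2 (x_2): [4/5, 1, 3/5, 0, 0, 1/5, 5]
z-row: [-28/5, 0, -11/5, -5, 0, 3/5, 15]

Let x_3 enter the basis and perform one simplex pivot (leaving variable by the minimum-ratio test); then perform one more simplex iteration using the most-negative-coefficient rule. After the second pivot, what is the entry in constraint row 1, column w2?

0

Ratio test on column x_3 — row 1: 9/4 = 9/4; row 2: 5/(3/5) = 25/3. Minimum is 9/4 at row 1 (w1 leaves); pivot element 4.
Divide row 1 by 4; eliminate column x_3 from the other rows.
Second iteration: most negative z-row entry is -79/20 in column x_1, so x_1 enters.
Ratio test on column x_1 — row 1: (9/4)/(3/4) = 3; row 2: (73/20)/(7/20) = 73/7. Minimum is 3 at row 1 (x_3 leaves); pivot element 3/4.
Divide row 1 by 3/4; eliminate column x_1 from the other rows.
After both pivots, the entry at constraint row 1, column w2 is 0.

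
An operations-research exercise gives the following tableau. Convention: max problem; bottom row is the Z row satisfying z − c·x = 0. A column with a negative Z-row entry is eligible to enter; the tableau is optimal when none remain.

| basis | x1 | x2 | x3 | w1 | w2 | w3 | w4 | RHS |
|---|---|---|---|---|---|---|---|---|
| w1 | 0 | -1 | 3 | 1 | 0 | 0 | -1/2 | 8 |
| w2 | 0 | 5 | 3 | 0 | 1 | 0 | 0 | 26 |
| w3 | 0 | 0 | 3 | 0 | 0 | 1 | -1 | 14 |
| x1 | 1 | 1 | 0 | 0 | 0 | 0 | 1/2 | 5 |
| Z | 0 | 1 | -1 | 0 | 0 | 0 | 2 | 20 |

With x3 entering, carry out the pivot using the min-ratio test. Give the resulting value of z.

Ratio test on column x3 — row 1: 8/3 = 8/3; row 2: 26/3 = 26/3; row 3: 14/3 = 14/3; row 4: entry 0 ≤ 0. Minimum is 8/3 at row 1 (w1 leaves); pivot element 3.
Pivot on row 1; the Z-row RHS becomes 20 − (-1)·(8/3) = 68/3.

68/3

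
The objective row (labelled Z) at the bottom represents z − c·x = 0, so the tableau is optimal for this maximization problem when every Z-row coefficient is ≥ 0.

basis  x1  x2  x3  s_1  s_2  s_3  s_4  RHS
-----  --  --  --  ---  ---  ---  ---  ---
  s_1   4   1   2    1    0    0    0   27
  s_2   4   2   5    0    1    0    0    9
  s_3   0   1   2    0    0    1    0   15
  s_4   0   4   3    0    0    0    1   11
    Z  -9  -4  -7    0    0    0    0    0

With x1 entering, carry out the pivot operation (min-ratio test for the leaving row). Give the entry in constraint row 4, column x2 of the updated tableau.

4

Ratio test on column x1 — row 1: 27/4 = 27/4; row 2: 9/4 = 9/4; row 3: entry 0 ≤ 0; row 4: entry 0 ≤ 0. Minimum is 9/4 at row 2 (s_2 leaves); pivot element 4.
Divide row 2 by 4; eliminate column x1 from the other rows.
Row 4 update in column x2: 4 − 0·(1/2) = 4.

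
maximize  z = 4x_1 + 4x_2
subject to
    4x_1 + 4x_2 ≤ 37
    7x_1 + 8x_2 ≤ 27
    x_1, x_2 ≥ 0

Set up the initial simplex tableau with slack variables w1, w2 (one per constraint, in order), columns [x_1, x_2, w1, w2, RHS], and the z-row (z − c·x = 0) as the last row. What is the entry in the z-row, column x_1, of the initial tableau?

-4

The z-row carries the negated objective coefficients: the x_1 entry is -4.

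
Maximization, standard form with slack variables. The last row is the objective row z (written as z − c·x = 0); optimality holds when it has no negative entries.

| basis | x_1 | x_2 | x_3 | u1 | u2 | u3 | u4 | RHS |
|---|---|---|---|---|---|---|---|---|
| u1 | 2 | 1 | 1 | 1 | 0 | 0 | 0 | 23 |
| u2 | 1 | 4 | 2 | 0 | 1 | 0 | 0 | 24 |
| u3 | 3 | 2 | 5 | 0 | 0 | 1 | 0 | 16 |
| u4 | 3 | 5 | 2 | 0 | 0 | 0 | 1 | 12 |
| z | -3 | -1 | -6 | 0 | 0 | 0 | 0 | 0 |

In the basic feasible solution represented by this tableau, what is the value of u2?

u2 is basic (row 2); its value is the RHS of that row, 24.

24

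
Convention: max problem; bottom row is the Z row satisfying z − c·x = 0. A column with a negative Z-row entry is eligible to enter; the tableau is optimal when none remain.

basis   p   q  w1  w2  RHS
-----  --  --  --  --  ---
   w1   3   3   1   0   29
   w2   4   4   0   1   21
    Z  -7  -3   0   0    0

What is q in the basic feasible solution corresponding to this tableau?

q is not in the basis, so in the current basic feasible solution q = 0.

0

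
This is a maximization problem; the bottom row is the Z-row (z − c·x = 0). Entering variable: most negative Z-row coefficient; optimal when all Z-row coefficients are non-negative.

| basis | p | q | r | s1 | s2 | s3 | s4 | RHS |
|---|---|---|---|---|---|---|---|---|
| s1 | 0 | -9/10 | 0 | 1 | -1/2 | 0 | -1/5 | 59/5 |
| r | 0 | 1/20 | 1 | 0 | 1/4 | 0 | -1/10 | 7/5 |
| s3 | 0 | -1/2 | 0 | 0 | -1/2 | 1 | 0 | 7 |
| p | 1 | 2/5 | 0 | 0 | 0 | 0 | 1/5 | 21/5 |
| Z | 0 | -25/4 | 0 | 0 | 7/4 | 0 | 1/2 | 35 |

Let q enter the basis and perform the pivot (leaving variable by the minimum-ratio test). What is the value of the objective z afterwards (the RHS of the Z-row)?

805/8

Ratio test on column q — row 1: entry -9/10 ≤ 0; row 2: (7/5)/(1/20) = 28; row 3: entry -1/2 ≤ 0; row 4: (21/5)/(2/5) = 21/2. Minimum is 21/2 at row 4 (p leaves); pivot element 2/5.
Pivot on row 4; the Z-row RHS becomes 35 − (-25/4)·(21/2) = 805/8.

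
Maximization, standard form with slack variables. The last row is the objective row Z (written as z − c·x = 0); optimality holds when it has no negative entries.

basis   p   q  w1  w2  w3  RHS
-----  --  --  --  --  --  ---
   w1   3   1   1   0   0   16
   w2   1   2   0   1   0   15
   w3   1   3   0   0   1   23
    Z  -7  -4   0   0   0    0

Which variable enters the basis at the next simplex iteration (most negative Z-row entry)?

p

Negative Z-row entries: p: -7, q: -4.
The most negative is -7 in column p, so p enters.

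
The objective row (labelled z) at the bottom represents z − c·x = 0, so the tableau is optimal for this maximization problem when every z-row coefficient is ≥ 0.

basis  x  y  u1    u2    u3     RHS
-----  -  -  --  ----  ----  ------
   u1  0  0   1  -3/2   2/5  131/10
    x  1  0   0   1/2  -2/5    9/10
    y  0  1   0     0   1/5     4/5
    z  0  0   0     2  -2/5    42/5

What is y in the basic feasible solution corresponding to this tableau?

y is basic (row 3); its value is the RHS of that row, 4/5.

4/5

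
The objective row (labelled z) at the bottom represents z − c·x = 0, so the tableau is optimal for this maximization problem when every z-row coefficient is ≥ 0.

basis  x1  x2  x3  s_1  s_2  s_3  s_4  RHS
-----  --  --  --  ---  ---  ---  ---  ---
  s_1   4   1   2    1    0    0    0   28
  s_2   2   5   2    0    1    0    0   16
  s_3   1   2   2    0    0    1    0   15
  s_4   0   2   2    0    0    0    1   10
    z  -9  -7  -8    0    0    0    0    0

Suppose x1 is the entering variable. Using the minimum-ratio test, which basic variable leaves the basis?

Column x1 entries and ratios — s_1: 28/4 = 7; s_2: 16/2 = 8; s_3: 15/1 = 15; s_4: 0 ≤ 0, skip.
Smallest ratio is 7 in the row of s_1, so s_1 leaves.

s_1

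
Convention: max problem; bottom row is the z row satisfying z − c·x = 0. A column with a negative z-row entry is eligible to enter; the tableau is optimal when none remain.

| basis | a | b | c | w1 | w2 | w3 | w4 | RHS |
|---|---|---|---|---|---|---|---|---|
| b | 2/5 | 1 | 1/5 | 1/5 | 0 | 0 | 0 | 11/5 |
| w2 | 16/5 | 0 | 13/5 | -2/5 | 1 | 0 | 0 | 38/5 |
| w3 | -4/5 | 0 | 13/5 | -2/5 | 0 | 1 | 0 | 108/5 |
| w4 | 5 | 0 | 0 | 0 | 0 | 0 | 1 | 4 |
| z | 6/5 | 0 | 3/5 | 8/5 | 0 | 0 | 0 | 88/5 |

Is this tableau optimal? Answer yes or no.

yes

Every z-row coefficient is ≥ 0, so the tableau is optimal.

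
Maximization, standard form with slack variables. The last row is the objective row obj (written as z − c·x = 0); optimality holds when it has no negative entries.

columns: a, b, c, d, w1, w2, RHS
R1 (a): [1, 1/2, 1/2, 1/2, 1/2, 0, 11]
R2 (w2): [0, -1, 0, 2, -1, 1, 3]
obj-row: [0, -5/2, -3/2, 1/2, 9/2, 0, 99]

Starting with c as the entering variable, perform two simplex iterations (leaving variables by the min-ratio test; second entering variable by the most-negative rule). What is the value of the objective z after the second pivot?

154

Ratio test on column c — row 1: 11/(1/2) = 22; row 2: entry 0 ≤ 0. Minimum is 22 at row 1 (a leaves); pivot element 1/2.
Pivot on row 1; the obj-row RHS becomes 99 − (-3/2)·22 = 132.
Next entering variable (most negative obj-row entry -1): b.
Ratio test on column b — row 1: 22/1 = 22; row 2: entry -1 ≤ 0. Minimum is 22 at row 1 (c leaves); pivot element 1.
After the second pivot the obj-row RHS is 132 − (-1)·22 = 154.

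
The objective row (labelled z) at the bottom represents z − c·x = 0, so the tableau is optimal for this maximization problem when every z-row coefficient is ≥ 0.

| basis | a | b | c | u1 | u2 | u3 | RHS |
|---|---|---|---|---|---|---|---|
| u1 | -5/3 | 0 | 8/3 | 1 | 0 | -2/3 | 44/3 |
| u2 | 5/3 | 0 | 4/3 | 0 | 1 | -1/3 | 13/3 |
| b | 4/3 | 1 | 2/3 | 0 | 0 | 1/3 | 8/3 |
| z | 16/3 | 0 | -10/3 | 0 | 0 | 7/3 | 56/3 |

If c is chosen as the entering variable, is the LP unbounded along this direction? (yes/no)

no

Column c has positive entries in row(s) 1, 2, 3, so the ratio test bounds it — not unbounded.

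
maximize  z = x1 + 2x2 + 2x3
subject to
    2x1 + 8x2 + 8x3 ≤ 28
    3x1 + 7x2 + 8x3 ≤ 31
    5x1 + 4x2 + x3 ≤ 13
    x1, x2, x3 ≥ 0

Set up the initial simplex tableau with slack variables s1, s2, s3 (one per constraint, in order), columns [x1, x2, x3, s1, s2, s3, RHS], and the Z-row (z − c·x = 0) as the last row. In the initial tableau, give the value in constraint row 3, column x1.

5

Constraint 3 has coefficient 5 on x1.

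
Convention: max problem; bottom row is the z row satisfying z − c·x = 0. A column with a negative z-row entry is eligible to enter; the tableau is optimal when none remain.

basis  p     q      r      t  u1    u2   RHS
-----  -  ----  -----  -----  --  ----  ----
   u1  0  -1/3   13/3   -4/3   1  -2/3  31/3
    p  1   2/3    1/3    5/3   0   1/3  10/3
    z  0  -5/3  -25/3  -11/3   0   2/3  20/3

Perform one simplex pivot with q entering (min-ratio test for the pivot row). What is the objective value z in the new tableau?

Ratio test on column q — row 1: entry -1/3 ≤ 0; row 2: (10/3)/(2/3) = 5. Minimum is 5 at row 2 (p leaves); pivot element 2/3.
Pivot on row 2; the z-row RHS becomes 20/3 − (-5/3)·5 = 15.

15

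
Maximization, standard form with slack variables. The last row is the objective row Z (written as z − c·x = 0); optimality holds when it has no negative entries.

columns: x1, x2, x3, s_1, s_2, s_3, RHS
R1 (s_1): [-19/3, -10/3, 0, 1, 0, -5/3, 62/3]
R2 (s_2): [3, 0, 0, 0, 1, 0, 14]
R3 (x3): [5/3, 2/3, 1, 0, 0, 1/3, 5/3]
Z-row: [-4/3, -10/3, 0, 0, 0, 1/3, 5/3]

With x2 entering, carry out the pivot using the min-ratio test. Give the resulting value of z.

10

Ratio test on column x2 — row 1: entry -10/3 ≤ 0; row 2: entry 0 ≤ 0; row 3: (5/3)/(2/3) = 5/2. Minimum is 5/2 at row 3 (x3 leaves); pivot element 2/3.
Pivot on row 3; the Z-row RHS becomes 5/3 − (-10/3)·(5/2) = 10.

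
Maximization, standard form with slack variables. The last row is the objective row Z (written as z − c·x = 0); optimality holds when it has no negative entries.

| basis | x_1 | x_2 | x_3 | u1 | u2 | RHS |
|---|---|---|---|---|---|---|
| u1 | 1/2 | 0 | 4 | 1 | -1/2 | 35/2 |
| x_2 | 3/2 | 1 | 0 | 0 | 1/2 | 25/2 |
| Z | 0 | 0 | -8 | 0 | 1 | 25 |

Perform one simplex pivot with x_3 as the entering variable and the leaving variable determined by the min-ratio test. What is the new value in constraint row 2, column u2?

1/2

Ratio test on column x_3 — row 1: (35/2)/4 = 35/8; row 2: entry 0 ≤ 0. Minimum is 35/8 at row 1 (u1 leaves); pivot element 4.
Divide row 1 by 4; eliminate column x_3 from the other rows.
Row 2 update in column u2: 1/2 − 0·(-1/8) = 1/2.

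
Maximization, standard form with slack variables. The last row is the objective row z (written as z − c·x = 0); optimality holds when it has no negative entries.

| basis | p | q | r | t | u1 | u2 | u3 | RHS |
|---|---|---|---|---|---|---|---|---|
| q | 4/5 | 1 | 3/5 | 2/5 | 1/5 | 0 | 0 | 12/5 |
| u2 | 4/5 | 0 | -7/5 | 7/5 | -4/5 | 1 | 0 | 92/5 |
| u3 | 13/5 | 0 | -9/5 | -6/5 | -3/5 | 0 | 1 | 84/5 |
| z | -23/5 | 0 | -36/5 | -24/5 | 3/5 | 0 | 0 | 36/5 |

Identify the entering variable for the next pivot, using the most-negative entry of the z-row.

r

Negative z-row entries: p: -23/5, r: -36/5, t: -24/5.
The most negative is -36/5 in column r, so r enters.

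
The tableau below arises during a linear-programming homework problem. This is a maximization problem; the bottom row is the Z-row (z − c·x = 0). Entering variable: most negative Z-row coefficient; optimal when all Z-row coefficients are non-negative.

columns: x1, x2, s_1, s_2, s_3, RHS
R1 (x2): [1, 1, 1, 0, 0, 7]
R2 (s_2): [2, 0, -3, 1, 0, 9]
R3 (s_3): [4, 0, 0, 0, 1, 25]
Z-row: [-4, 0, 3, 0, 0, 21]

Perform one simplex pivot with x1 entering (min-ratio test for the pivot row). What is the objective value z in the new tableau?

39

Ratio test on column x1 — row 1: 7/1 = 7; row 2: 9/2 = 9/2; row 3: 25/4 = 25/4. Minimum is 9/2 at row 2 (s_2 leaves); pivot element 2.
Pivot on row 2; the Z-row RHS becomes 21 − (-4)·(9/2) = 39.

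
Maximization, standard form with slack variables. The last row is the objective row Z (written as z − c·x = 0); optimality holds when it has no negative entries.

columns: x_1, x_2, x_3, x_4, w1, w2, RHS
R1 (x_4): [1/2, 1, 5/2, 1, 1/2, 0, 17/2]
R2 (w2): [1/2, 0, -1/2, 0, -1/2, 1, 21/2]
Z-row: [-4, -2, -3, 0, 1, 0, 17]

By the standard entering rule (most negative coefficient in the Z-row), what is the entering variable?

x_1

Negative Z-row entries: x_1: -4, x_2: -2, x_3: -3.
The most negative is -4 in column x_1, so x_1 enters.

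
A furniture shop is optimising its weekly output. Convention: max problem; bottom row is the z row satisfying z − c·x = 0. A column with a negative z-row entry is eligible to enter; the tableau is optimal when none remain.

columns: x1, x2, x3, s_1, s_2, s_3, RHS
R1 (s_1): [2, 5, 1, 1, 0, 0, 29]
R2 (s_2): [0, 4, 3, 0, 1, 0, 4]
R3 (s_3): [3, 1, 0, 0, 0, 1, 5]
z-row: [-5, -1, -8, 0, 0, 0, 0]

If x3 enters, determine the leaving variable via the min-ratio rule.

Column x3 entries and ratios — s_1: 29/1 = 29; s_2: 4/3 = 4/3; s_3: 0 ≤ 0, skip.
Smallest ratio is 4/3 in the row of s_2, so s_2 leaves.

s_2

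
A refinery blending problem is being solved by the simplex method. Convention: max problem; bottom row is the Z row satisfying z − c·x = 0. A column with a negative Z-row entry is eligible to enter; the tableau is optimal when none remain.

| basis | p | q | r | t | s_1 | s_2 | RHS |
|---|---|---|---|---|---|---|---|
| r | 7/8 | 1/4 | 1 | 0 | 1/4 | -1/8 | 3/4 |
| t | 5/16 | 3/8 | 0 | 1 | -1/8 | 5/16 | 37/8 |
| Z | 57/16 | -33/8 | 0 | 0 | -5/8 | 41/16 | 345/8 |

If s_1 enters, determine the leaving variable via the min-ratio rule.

Column s_1 entries and ratios — r: (3/4)/(1/4) = 3; t: -1/8 ≤ 0, skip.
Smallest ratio is 3 in the row of r, so r leaves.

r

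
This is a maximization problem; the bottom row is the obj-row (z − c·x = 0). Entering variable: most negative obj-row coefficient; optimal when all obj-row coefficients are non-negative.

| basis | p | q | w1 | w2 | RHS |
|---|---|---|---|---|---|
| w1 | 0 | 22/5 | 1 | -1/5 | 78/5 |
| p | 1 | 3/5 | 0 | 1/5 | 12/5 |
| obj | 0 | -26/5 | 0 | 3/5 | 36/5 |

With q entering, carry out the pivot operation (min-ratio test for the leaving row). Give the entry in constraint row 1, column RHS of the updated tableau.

Ratio test on column q — row 1: (78/5)/(22/5) = 39/11; row 2: (12/5)/(3/5) = 4. Minimum is 39/11 at row 1 (w1 leaves); pivot element 22/5.
Divide row 1 by 22/5; eliminate column q from the other rows.
In the new row 1, the RHS entry is the old entry divided by the pivot: (78/5)/(22/5) = 39/11.

39/11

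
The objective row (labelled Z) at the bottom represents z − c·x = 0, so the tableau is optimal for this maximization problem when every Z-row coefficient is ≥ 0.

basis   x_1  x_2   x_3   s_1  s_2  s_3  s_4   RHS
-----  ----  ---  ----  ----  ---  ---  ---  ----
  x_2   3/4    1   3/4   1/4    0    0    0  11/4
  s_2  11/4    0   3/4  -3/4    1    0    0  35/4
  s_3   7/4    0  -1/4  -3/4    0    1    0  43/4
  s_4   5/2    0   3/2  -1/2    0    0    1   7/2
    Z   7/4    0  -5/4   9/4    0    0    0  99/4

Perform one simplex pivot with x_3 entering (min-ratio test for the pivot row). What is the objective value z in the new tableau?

Ratio test on column x_3 — row 1: (11/4)/(3/4) = 11/3; row 2: (35/4)/(3/4) = 35/3; row 3: entry -1/4 ≤ 0; row 4: (7/2)/(3/2) = 7/3. Minimum is 7/3 at row 4 (s_4 leaves); pivot element 3/2.
Pivot on row 4; the Z-row RHS becomes 99/4 − (-5/4)·(7/3) = 83/3.

83/3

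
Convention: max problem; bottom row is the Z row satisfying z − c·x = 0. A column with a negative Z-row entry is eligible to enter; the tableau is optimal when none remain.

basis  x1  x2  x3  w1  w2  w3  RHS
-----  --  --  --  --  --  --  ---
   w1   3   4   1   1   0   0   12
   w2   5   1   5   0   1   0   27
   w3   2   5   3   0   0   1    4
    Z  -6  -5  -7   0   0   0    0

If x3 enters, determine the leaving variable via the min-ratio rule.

Column x3 entries and ratios — w1: 12/1 = 12; w2: 27/5 = 27/5; w3: 4/3 = 4/3.
Smallest ratio is 4/3 in the row of w3, so w3 leaves.

w3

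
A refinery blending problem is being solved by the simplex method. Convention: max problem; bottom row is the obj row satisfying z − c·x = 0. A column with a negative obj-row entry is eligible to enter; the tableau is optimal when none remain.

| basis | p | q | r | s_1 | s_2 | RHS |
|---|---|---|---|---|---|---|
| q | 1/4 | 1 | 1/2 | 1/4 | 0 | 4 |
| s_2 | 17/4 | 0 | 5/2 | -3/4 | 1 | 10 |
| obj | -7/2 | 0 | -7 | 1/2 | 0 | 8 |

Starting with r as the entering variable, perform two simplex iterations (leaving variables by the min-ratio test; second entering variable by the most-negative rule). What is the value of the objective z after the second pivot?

Ratio test on column r — row 1: 4/(1/2) = 8; row 2: 10/(5/2) = 4. Minimum is 4 at row 2 (s_2 leaves); pivot element 5/2.
Pivot on row 2; the obj-row RHS becomes 8 − (-7)·4 = 36.
Next entering variable (most negative obj-row entry -8/5): s_1.
Ratio test on column s_1 — row 1: 2/(2/5) = 5; row 2: entry -3/10 ≤ 0. Minimum is 5 at row 1 (q leaves); pivot element 2/5.
After the second pivot the obj-row RHS is 36 − (-8/5)·5 = 44.

44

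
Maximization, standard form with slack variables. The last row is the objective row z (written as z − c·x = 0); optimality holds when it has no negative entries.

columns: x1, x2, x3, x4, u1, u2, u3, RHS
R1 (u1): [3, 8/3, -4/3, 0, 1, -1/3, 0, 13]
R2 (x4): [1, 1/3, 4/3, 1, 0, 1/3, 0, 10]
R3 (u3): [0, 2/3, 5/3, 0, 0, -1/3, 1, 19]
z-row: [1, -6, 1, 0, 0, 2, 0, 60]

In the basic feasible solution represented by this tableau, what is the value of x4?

x4 is basic (row 2); its value is the RHS of that row, 10.

10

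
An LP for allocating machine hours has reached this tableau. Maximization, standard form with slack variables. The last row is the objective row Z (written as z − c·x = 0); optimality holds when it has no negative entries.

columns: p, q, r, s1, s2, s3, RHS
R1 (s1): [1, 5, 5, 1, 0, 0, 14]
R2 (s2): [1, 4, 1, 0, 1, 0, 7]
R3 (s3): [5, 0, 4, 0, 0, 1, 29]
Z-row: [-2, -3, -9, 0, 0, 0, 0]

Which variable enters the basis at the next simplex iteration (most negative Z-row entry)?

Negative Z-row entries: p: -2, q: -3, r: -9.
The most negative is -9 in column r, so r enters.

r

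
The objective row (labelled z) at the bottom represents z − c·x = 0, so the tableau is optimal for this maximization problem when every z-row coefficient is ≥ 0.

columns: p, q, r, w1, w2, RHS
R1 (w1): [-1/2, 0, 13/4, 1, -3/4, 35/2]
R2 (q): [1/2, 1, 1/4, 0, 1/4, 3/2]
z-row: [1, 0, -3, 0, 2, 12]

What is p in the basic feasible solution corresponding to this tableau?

p is not in the basis, so in the current basic feasible solution p = 0.

0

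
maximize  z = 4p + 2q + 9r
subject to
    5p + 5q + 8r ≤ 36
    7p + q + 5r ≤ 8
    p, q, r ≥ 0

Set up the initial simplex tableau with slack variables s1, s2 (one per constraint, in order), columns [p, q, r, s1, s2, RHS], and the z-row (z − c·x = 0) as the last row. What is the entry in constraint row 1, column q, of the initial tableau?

Constraint 1 has coefficient 5 on q.

5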